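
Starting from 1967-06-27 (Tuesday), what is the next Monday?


Current: Tuesday
Target: Monday
Days ahead: 6

Next Monday: 1967-07-03


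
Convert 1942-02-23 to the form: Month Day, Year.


ISO 1942-02-23 parses as year=1942, month=02, day=23
Month 2 -> February

February 23, 1942


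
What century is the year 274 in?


Century = (year - 1) // 100 + 1
= (274 - 1) // 100 + 1
= 273 // 100 + 1
= 2 + 1

3rd century


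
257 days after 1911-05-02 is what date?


Start: 1911-05-02, add 257 days
May 1911 has 31 days: 31 - 2 = 29 days to May 31 -> 228 left
June 1911 has 30 days -> 198 left
July 1911 has 31 days -> 167 left
August 1911 has 31 days -> 136 left
September 1911 has 30 days -> 106 left
October 1911 has 31 days -> 75 left
November 1911 has 30 days -> 45 left
December 1911 has 31 days -> 14 left
January 1912: 14 <= 31 -> lands on January 14

Result: 1912-01-14


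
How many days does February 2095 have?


February 2095 (leap year: no)

28 days


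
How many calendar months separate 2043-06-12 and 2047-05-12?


From June 2043 to May 2047
4 years * 12 = 48 months, minus 1 month = 47

47 months


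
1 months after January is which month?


January is month 1
1 + 1 = 2

February


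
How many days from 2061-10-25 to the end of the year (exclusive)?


Day of year: 298 of 365
Remaining = 365 - 298

67 days


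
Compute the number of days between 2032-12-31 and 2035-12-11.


From 2032-12-31 to 2035-12-11
2032-12-31: days before December = 31 + 29 + 31 + 30 + 31 + 30 + 31 + 31 + 30 + 31 + 30 = 335 (2032 is a leap year); day of year = 335 + 31 = 366
2035-12-11: days before December = 31 + 28 + 31 + 30 + 31 + 30 + 31 + 31 + 30 + 31 + 30 = 334 (2035 is not a leap year); day of year = 334 + 11 = 345
Rest of 2032: 366 - 366 = 0
Full years 2033 (365), 2034 (365): 730
Total = 0 + 730 + 345 = 1075

1075 days


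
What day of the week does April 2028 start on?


Target: April 1, 2028
Anchor: Jan 1, 2028. With p = 2028 - 1 = 2027: (p + p//4 - p//100 + p//400) mod 7 = (2027 + 506 - 20 + 5) mod 7 = 2518 mod 7 = 5 -> Saturday (Mon=0 ... Sun=6)
Days before April (Jan-Mar): 91 days
Weekday index = (5 + 91) mod 7 = 5

Saturday


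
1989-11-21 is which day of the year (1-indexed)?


Date: November 21, 1989
Days in months 1 through 10: 304
Plus 21 days in November

Day of year: 325


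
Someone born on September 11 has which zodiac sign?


Date: September 11
Conventional tropical zodiac dates: Virgo from August 23 onward; Libra starts September 23
September 11 falls within the Virgo range

Virgo


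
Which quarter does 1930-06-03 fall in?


Month: June (month 6)
Q1: Jan-Mar, Q2: Apr-Jun, Q3: Jul-Sep, Q4: Oct-Dec

Q2


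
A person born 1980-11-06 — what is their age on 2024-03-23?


Birth: 1980-11-06
Reference: 2024-03-23
Year difference: 2024 - 1980 = 44
Birthday not yet reached in 2024, subtract 1

43 years old


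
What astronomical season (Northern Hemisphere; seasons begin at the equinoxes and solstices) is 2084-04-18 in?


Date: April 18
Astronomical Spring (approx.; exact equinox/solstice day varies by year): March 20 to June 20
April 18 falls within the Spring window

Spring


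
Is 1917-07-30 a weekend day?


Anchor: Jan 1, 1917. With p = 1917 - 1 = 1916: (p + p//4 - p//100 + p//400) mod 7 = (1916 + 479 - 19 + 4) mod 7 = 2380 mod 7 = 0 -> Monday (Mon=0 ... Sun=6)
Day of year: 211; offset = 210
Weekday index = (0 + 210) mod 7 = 0 -> Monday
Weekend days: Saturday, Sunday

No


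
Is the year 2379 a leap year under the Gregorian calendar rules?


Gregorian leap year rule: divisible by 4, but not by 100, unless also by 400.
2379 is not divisible by 4 -> not a leap year

No


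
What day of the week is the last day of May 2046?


May 2046 has 31 days
Anchor: Jan 1, 2046. With p = 2046 - 1 = 2045: (p + p//4 - p//100 + p//400) mod 7 = (2045 + 511 - 20 + 5) mod 7 = 2541 mod 7 = 0 -> Monday (Mon=0 ... Sun=6)
Days before May (Jan-Apr): 120; May 1 index = (0 + 120) mod 7 = 1 -> Tuesday
Last day offset: 31 - 1 = 30 days
Weekday index = (1 + 30) mod 7 = 3

Thursday, May 31


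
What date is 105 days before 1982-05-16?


Start: 1982-05-16, subtract 105 days
Back 16 days from May 16 reaches April 30, 1982 -> 89 left
April 1982 has 30 days -> back to March 31, 1982 -> 59 left
March 1982 has 31 days -> back to February 28, 1982 -> 28 left
February 1982 has 28 days -> back to January 31, 1982 -> 0 left
January 1982: 31 - 0 = 31 -> lands on January 31

Result: 1982-01-31


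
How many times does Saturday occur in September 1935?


September 1935 has 30 days
Anchor: Jan 1, 1935. With p = 1935 - 1 = 1934: (p + p//4 - p//100 + p//400) mod 7 = (1934 + 483 - 19 + 4) mod 7 = 2402 mod 7 = 1 -> Tuesday (Mon=0 ... Sun=6)
Days before September (Jan-Aug): 243; September 1 index = (1 + 243) mod 7 = 6 -> Sunday
First Saturday is September 7
Saturdays: 7, 14, 21, 28

4 Saturdays


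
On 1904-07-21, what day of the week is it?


Date: July 21, 1904
Anchor: Jan 1, 1904. With p = 1904 - 1 = 1903: (p + p//4 - p//100 + p//400) mod 7 = (1903 + 475 - 19 + 4) mod 7 = 2363 mod 7 = 4 -> Friday (Mon=0 ... Sun=6)
Days before July (Jan-Jun): 182; offset = 182 + 21 - 1 = 202
Weekday index = (4 + 202) mod 7 = 3

Day of the week: Thursday


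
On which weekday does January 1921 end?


January 1921 has 31 days
Anchor: Jan 1, 1921. With p = 1921 - 1 = 1920: (p + p//4 - p//100 + p//400) mod 7 = (1920 + 480 - 19 + 4) mod 7 = 2385 mod 7 = 5 -> Saturday (Mon=0 ... Sun=6)
January 1 is the anchor itself -> Saturday
Last day offset: 31 - 1 = 30 days
Weekday index = (5 + 30) mod 7 = 0

Monday, January 31


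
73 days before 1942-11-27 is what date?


Start: 1942-11-27, subtract 73 days
Back 27 days from November 27 reaches October 31, 1942 -> 46 left
October 1942 has 31 days -> back to September 30, 1942 -> 15 left
September 1942: 30 - 15 = 15 -> lands on September 15

Result: 1942-09-15


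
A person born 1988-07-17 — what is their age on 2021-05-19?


Birth: 1988-07-17
Reference: 2021-05-19
Year difference: 2021 - 1988 = 33
Birthday not yet reached in 2021, subtract 1

32 years old


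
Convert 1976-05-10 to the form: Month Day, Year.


ISO 1976-05-10 parses as year=1976, month=05, day=10
Month 5 -> May

May 10, 1976


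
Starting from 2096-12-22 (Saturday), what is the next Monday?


Current: Saturday
Target: Monday
Days ahead: 2

Next Monday: 2096-12-24


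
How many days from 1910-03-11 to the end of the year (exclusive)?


Day of year: 70 of 365
Remaining = 365 - 70

295 days


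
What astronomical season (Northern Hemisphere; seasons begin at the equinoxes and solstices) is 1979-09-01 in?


Date: September 1
Astronomical Summer (approx.; exact equinox/solstice day varies by year): June 21 to September 21
September 1 falls within the Summer window

Summer


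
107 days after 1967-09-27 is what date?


Start: 1967-09-27, add 107 days
September 1967 has 30 days: 30 - 27 = 3 days to September 30 -> 104 left
October 1967 has 31 days -> 73 left
November 1967 has 30 days -> 43 left
December 1967 has 31 days -> 12 left
January 1968: 12 <= 31 -> lands on January 12

Result: 1968-01-12


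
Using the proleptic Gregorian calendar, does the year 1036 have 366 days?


Gregorian leap year rule: divisible by 4, but not by 100, unless also by 400.
1036 is divisible by 4 but not 100 -> leap year

Yes


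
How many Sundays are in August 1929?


August 1929 has 31 days
Anchor: Jan 1, 1929. With p = 1929 - 1 = 1928: (p + p//4 - p//100 + p//400) mod 7 = (1928 + 482 - 19 + 4) mod 7 = 2395 mod 7 = 1 -> Tuesday (Mon=0 ... Sun=6)
Days before August (Jan-Jul): 212; August 1 index = (1 + 212) mod 7 = 3 -> Thursday
First Sunday is August 4
Sundays: 4, 11, 18, 25

4 Sundays


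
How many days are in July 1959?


July 1959

31 days


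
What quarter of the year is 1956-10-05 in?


Month: October (month 10)
Q1: Jan-Mar, Q2: Apr-Jun, Q3: Jul-Sep, Q4: Oct-Dec

Q4


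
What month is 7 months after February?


February is month 2
2 + 7 = 9

September


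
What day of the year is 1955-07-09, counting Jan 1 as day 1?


Date: July 9, 1955
Days in months 1 through 6: 181
Plus 9 days in July

Day of year: 190


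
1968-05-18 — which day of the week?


Date: May 18, 1968
Anchor: Jan 1, 1968. With p = 1968 - 1 = 1967: (p + p//4 - p//100 + p//400) mod 7 = (1967 + 491 - 19 + 4) mod 7 = 2443 mod 7 = 0 -> Monday (Mon=0 ... Sun=6)
Days before May (Jan-Apr): 121; offset = 121 + 18 - 1 = 138
Weekday index = (0 + 138) mod 7 = 5

Day of the week: Saturday


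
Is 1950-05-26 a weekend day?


Anchor: Jan 1, 1950. With p = 1950 - 1 = 1949: (p + p//4 - p//100 + p//400) mod 7 = (1949 + 487 - 19 + 4) mod 7 = 2421 mod 7 = 6 -> Sunday (Mon=0 ... Sun=6)
Day of year: 146; offset = 145
Weekday index = (6 + 145) mod 7 = 4 -> Friday
Weekend days: Saturday, Sunday

No


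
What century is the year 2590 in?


Century = (year - 1) // 100 + 1
= (2590 - 1) // 100 + 1
= 2589 // 100 + 1
= 25 + 1

26th century


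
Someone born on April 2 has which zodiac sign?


Date: April 2
Conventional tropical zodiac dates: Aries from March 21 onward; Taurus starts April 20
April 2 falls within the Aries range

Aries


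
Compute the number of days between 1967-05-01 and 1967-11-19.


From 1967-05-01 to 1967-11-19
1967-05-01: days before May = 31 + 28 + 31 + 30 = 120 (1967 is not a leap year); day of year = 120 + 1 = 121
1967-11-19: days before November = 31 + 28 + 31 + 30 + 31 + 30 + 31 + 31 + 30 + 31 = 304 (1967 is not a leap year); day of year = 304 + 19 = 323
Same year: 323 - 121 = 202

202 days


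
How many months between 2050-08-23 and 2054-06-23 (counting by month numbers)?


From August 2050 to June 2054
4 years * 12 = 48 months, minus 2 months = 46

46 months


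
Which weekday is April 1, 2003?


Target: April 1, 2003
Anchor: Jan 1, 2003. With p = 2003 - 1 = 2002: (p + p//4 - p//100 + p//400) mod 7 = (2002 + 500 - 20 + 5) mod 7 = 2487 mod 7 = 2 -> Wednesday (Mon=0 ... Sun=6)
Days before April (Jan-Mar): 90 days
Weekday index = (2 + 90) mod 7 = 1

Tuesday


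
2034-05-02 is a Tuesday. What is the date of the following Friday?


Current: Tuesday
Target: Friday
Days ahead: 3

Next Friday: 2034-05-05


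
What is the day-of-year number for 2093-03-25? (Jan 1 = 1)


Date: March 25, 2093
Days in months 1 through 2: 59
Plus 25 days in March

Day of year: 84


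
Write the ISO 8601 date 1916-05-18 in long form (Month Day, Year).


ISO 1916-05-18 parses as year=1916, month=05, day=18
Month 5 -> May

May 18, 1916


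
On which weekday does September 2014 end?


September 2014 has 30 days
Anchor: Jan 1, 2014. With p = 2014 - 1 = 2013: (p + p//4 - p//100 + p//400) mod 7 = (2013 + 503 - 20 + 5) mod 7 = 2501 mod 7 = 2 -> Wednesday (Mon=0 ... Sun=6)
Days before September (Jan-Aug): 243; September 1 index = (2 + 243) mod 7 = 0 -> Monday
Last day offset: 30 - 1 = 29 days
Weekday index = (0 + 29) mod 7 = 1

Tuesday, September 30


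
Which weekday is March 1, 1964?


Target: March 1, 1964
Anchor: Jan 1, 1964. With p = 1964 - 1 = 1963: (p + p//4 - p//100 + p//400) mod 7 = (1963 + 490 - 19 + 4) mod 7 = 2438 mod 7 = 2 -> Wednesday (Mon=0 ... Sun=6)
Days before March (Jan-Feb): 60 days
Weekday index = (2 + 60) mod 7 = 6

Sunday


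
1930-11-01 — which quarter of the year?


Month: November (month 11)
Q1: Jan-Mar, Q2: Apr-Jun, Q3: Jul-Sep, Q4: Oct-Dec

Q4


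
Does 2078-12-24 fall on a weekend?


Anchor: Jan 1, 2078. With p = 2078 - 1 = 2077: (p + p//4 - p//100 + p//400) mod 7 = (2077 + 519 - 20 + 5) mod 7 = 2581 mod 7 = 5 -> Saturday (Mon=0 ... Sun=6)
Day of year: 358; offset = 357
Weekday index = (5 + 357) mod 7 = 5 -> Saturday
Weekend days: Saturday, Sunday

Yes


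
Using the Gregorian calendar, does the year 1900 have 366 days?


Gregorian leap year rule: divisible by 4, but not by 100, unless also by 400.
1900 is divisible by 100 but not 400 -> not a leap year

No


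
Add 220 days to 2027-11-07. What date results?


Start: 2027-11-07, add 220 days
November 2027 has 30 days: 30 - 7 = 23 days to November 30 -> 197 left
December 2027 has 31 days -> 166 left
January 2028 has 31 days -> 135 left
February 2028 has 29 days -> 106 left
March 2028 has 31 days -> 75 left
April 2028 has 30 days -> 45 left
May 2028 has 31 days -> 14 left
June 2028: 14 <= 30 -> lands on June 14

Result: 2028-06-14


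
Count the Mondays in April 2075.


April 2075 has 30 days
Anchor: Jan 1, 2075. With p = 2075 - 1 = 2074: (p + p//4 - p//100 + p//400) mod 7 = (2074 + 518 - 20 + 5) mod 7 = 2577 mod 7 = 1 -> Tuesday (Mon=0 ... Sun=6)
Days before April (Jan-Mar): 90; April 1 index = (1 + 90) mod 7 = 0 -> Monday
First Monday is April 1
Mondays: 1, 8, 15, 22, 29

5 Mondays


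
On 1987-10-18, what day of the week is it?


Date: October 18, 1987
Anchor: Jan 1, 1987. With p = 1987 - 1 = 1986: (p + p//4 - p//100 + p//400) mod 7 = (1986 + 496 - 19 + 4) mod 7 = 2467 mod 7 = 3 -> Thursday (Mon=0 ... Sun=6)
Days before October (Jan-Sep): 273; offset = 273 + 18 - 1 = 290
Weekday index = (3 + 290) mod 7 = 6

Day of the week: Sunday


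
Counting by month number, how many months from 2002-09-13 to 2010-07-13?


From September 2002 to July 2010
8 years * 12 = 96 months, minus 2 months = 94

94 months


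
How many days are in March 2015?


March 2015

31 days


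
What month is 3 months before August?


August is month 8
8 - 3 = 5

May


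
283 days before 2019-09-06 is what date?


Start: 2019-09-06, subtract 283 days
Back 6 days from September 6 reaches August 31, 2019 -> 277 left
August 2019 has 31 days -> back to July 31, 2019 -> 246 left
July 2019 has 31 days -> back to June 30, 2019 -> 215 left
June 2019 has 30 days -> back to May 31, 2019 -> 185 left
May 2019 has 31 days -> back to April 30, 2019 -> 154 left
April 2019 has 30 days -> back to March 31, 2019 -> 124 left
March 2019 has 31 days -> back to February 28, 2019 -> 93 left
February 2019 has 28 days -> back to January 31, 2019 -> 65 left
January 2019 has 31 days -> back to December 31, 2018 -> 34 left
December 2018 has 31 days -> back to November 30, 2018 -> 3 left
November 2018: 30 - 3 = 27 -> lands on November 27

Result: 2018-11-27


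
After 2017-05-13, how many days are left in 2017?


Day of year: 133 of 365
Remaining = 365 - 133

232 days


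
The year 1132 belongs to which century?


Century = (year - 1) // 100 + 1
= (1132 - 1) // 100 + 1
= 1131 // 100 + 1
= 11 + 1

12th century


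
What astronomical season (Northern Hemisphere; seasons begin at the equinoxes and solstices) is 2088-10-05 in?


Date: October 5
Astronomical Autumn (approx.; exact equinox/solstice day varies by year): September 22 to December 20
October 5 falls within the Autumn window

Autumn


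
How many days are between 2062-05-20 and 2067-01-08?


From 2062-05-20 to 2067-01-08
2062-05-20: days before May = 31 + 28 + 31 + 30 = 120 (2062 is not a leap year); day of year = 120 + 20 = 140
2067-01-08: day of year = 8
Rest of 2062: 365 - 140 = 225
Full years 2063 (365), 2064 (366), 2065 (365), 2066 (365): 1461
Total = 225 + 1461 + 8 = 1694

1694 days


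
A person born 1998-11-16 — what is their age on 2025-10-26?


Birth: 1998-11-16
Reference: 2025-10-26
Year difference: 2025 - 1998 = 27
Birthday not yet reached in 2025, subtract 1

26 years old


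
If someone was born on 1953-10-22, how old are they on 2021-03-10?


Birth: 1953-10-22
Reference: 2021-03-10
Year difference: 2021 - 1953 = 68
Birthday not yet reached in 2021, subtract 1

67 years old


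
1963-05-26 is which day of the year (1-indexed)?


Date: May 26, 1963
Days in months 1 through 4: 120
Plus 26 days in May

Day of year: 146


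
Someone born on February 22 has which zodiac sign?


Date: February 22
Conventional tropical zodiac dates: Pisces from February 19 onward; Aries starts March 21
February 22 falls within the Pisces range

Pisces


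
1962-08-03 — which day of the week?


Date: August 3, 1962
Anchor: Jan 1, 1962. With p = 1962 - 1 = 1961: (p + p//4 - p//100 + p//400) mod 7 = (1961 + 490 - 19 + 4) mod 7 = 2436 mod 7 = 0 -> Monday (Mon=0 ... Sun=6)
Days before August (Jan-Jul): 212; offset = 212 + 3 - 1 = 214
Weekday index = (0 + 214) mod 7 = 4

Day of the week: Friday


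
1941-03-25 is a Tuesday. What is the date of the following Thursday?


Current: Tuesday
Target: Thursday
Days ahead: 2

Next Thursday: 1941-03-27


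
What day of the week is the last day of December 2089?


December 2089 has 31 days
Anchor: Jan 1, 2089. With p = 2089 - 1 = 2088: (p + p//4 - p//100 + p//400) mod 7 = (2088 + 522 - 20 + 5) mod 7 = 2595 mod 7 = 5 -> Saturday (Mon=0 ... Sun=6)
Days before December (Jan-Nov): 334; December 1 index = (5 + 334) mod 7 = 3 -> Thursday
Last day offset: 31 - 1 = 30 days
Weekday index = (3 + 30) mod 7 = 5

Saturday, December 31


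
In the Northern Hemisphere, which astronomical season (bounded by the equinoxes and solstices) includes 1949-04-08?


Date: April 8
Astronomical Spring (approx.; exact equinox/solstice day varies by year): March 20 to June 20
April 8 falls within the Spring window

Spring


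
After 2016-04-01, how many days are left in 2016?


Day of year: 92 of 366
Remaining = 366 - 92

274 days


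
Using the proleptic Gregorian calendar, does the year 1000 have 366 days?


Gregorian leap year rule: divisible by 4, but not by 100, unless also by 400.
1000 is divisible by 100 but not 400 -> not a leap year

No


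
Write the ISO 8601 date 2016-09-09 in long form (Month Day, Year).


ISO 2016-09-09 parses as year=2016, month=09, day=09
Month 9 -> September

September 9, 2016


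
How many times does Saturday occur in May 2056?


May 2056 has 31 days
Anchor: Jan 1, 2056. With p = 2056 - 1 = 2055: (p + p//4 - p//100 + p//400) mod 7 = (2055 + 513 - 20 + 5) mod 7 = 2553 mod 7 = 5 -> Saturday (Mon=0 ... Sun=6)
Days before May (Jan-Apr): 121; May 1 index = (5 + 121) mod 7 = 0 -> Monday
First Saturday is May 6
Saturdays: 6, 13, 20, 27

4 Saturdays


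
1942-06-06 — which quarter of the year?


Month: June (month 6)
Q1: Jan-Mar, Q2: Apr-Jun, Q3: Jul-Sep, Q4: Oct-Dec

Q2


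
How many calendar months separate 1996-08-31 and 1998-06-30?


From August 1996 to June 1998
2 years * 12 = 24 months, minus 2 months = 22

22 months


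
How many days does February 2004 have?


February 2004 (leap year: yes)

29 days


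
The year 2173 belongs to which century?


Century = (year - 1) // 100 + 1
= (2173 - 1) // 100 + 1
= 2172 // 100 + 1
= 21 + 1

22nd century


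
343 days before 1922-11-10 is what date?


Start: 1922-11-10, subtract 343 days
Back 10 days from November 10 reaches October 31, 1922 -> 333 left
October 1922 has 31 days -> back to September 30, 1922 -> 302 left
September 1922 has 30 days -> back to August 31, 1922 -> 272 left
August 1922 has 31 days -> back to July 31, 1922 -> 241 left
July 1922 has 31 days -> back to June 30, 1922 -> 210 left
June 1922 has 30 days -> back to May 31, 1922 -> 180 left
May 1922 has 31 days -> back to April 30, 1922 -> 149 left
April 1922 has 30 days -> back to March 31, 1922 -> 119 left
March 1922 has 31 days -> back to February 28, 1922 -> 88 left
February 1922 has 28 days -> back to January 31, 1922 -> 60 left
January 1922 has 31 days -> back to December 31, 1921 -> 29 left
December 1921: 31 - 29 = 2 -> lands on December 2

Result: 1921-12-02


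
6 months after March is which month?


March is month 3
3 + 6 = 9

September


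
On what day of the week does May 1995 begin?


Target: May 1, 1995
Anchor: Jan 1, 1995. With p = 1995 - 1 = 1994: (p + p//4 - p//100 + p//400) mod 7 = (1994 + 498 - 19 + 4) mod 7 = 2477 mod 7 = 6 -> Sunday (Mon=0 ... Sun=6)
Days before May (Jan-Apr): 120 days
Weekday index = (6 + 120) mod 7 = 0

Monday


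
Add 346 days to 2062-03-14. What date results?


Start: 2062-03-14, add 346 days
March 2062 has 31 days: 31 - 14 = 17 days to March 31 -> 329 left
April 2062 has 30 days -> 299 left
May 2062 has 31 days -> 268 left
June 2062 has 30 days -> 238 left
July 2062 has 31 days -> 207 left
August 2062 has 31 days -> 176 left
September 2062 has 30 days -> 146 left
October 2062 has 31 days -> 115 left
November 2062 has 30 days -> 85 left
December 2062 has 31 days -> 54 left
January 2063 has 31 days -> 23 left
February 2063: 23 <= 28 -> lands on February 23

Result: 2063-02-23


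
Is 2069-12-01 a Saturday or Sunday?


Anchor: Jan 1, 2069. With p = 2069 - 1 = 2068: (p + p//4 - p//100 + p//400) mod 7 = (2068 + 517 - 20 + 5) mod 7 = 2570 mod 7 = 1 -> Tuesday (Mon=0 ... Sun=6)
Day of year: 335; offset = 334
Weekday index = (1 + 334) mod 7 = 6 -> Sunday
Weekend days: Saturday, Sunday

Yes


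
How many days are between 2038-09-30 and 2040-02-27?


From 2038-09-30 to 2040-02-27
2038-09-30: days before September = 31 + 28 + 31 + 30 + 31 + 30 + 31 + 31 = 243 (2038 is not a leap year); day of year = 243 + 30 = 273
2040-02-27: days before February = 31; day of year = 31 + 27 = 58
Rest of 2038: 365 - 273 = 92
Full years 2039 (365): 365
Total = 92 + 365 + 58 = 515

515 days


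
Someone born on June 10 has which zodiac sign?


Date: June 10
Conventional tropical zodiac dates: Gemini from May 21 onward; Cancer starts June 21
June 10 falls within the Gemini range

Gemini


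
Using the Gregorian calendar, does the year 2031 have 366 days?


Gregorian leap year rule: divisible by 4, but not by 100, unless also by 400.
2031 is not divisible by 4 -> not a leap year

No


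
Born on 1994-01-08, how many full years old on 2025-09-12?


Birth: 1994-01-08
Reference: 2025-09-12
Year difference: 2025 - 1994 = 31

31 years old


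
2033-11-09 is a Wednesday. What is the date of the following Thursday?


Current: Wednesday
Target: Thursday
Days ahead: 1

Next Thursday: 2033-11-10


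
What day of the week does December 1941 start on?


Target: December 1, 1941
Anchor: Jan 1, 1941. With p = 1941 - 1 = 1940: (p + p//4 - p//100 + p//400) mod 7 = (1940 + 485 - 19 + 4) mod 7 = 2410 mod 7 = 2 -> Wednesday (Mon=0 ... Sun=6)
Days before December (Jan-Nov): 334 days
Weekday index = (2 + 334) mod 7 = 0

Monday


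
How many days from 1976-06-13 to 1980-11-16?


From 1976-06-13 to 1980-11-16
1976-06-13: days before June = 31 + 29 + 31 + 30 + 31 = 152 (1976 is a leap year); day of year = 152 + 13 = 165
1980-11-16: days before November = 31 + 29 + 31 + 30 + 31 + 30 + 31 + 31 + 30 + 31 = 305 (1980 is a leap year); day of year = 305 + 16 = 321
Rest of 1976: 366 - 165 = 201
Full years 1977 (365), 1978 (365), 1979 (365): 1095
Total = 201 + 1095 + 321 = 1617

1617 days


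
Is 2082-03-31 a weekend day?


Anchor: Jan 1, 2082. With p = 2082 - 1 = 2081: (p + p//4 - p//100 + p//400) mod 7 = (2081 + 520 - 20 + 5) mod 7 = 2586 mod 7 = 3 -> Thursday (Mon=0 ... Sun=6)
Day of year: 90; offset = 89
Weekday index = (3 + 89) mod 7 = 1 -> Tuesday
Weekend days: Saturday, Sunday

No


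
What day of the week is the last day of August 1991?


August 1991 has 31 days
Anchor: Jan 1, 1991. With p = 1991 - 1 = 1990: (p + p//4 - p//100 + p//400) mod 7 = (1990 + 497 - 19 + 4) mod 7 = 2472 mod 7 = 1 -> Tuesday (Mon=0 ... Sun=6)
Days before August (Jan-Jul): 212; August 1 index = (1 + 212) mod 7 = 3 -> Thursday
Last day offset: 31 - 1 = 30 days
Weekday index = (3 + 30) mod 7 = 5

Saturday, August 31


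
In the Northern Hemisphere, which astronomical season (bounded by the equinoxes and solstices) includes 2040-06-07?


Date: June 7
Astronomical Spring (approx.; exact equinox/solstice day varies by year): March 20 to June 20
June 7 falls within the Spring window

Spring


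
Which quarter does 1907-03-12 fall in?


Month: March (month 3)
Q1: Jan-Mar, Q2: Apr-Jun, Q3: Jul-Sep, Q4: Oct-Dec

Q1


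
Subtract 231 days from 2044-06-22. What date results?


Start: 2044-06-22, subtract 231 days
Back 22 days from June 22 reaches May 31, 2044 -> 209 left
May 2044 has 31 days -> back to April 30, 2044 -> 178 left
April 2044 has 30 days -> back to March 31, 2044 -> 148 left
March 2044 has 31 days -> back to February 29, 2044 -> 117 left
February 2044 has 29 days -> back to January 31, 2044 -> 88 left
January 2044 has 31 days -> back to December 31, 2043 -> 57 left
December 2043 has 31 days -> back to November 30, 2043 -> 26 left
November 2043: 30 - 26 = 4 -> lands on November 4

Result: 2043-11-04


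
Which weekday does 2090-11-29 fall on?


Date: November 29, 2090
Anchor: Jan 1, 2090. With p = 2090 - 1 = 2089: (p + p//4 - p//100 + p//400) mod 7 = (2089 + 522 - 20 + 5) mod 7 = 2596 mod 7 = 6 -> Sunday (Mon=0 ... Sun=6)
Days before November (Jan-Oct): 304; offset = 304 + 29 - 1 = 332
Weekday index = (6 + 332) mod 7 = 2

Day of the week: Wednesday


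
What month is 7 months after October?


October is month 10
10 + 7 = 17; wrap: 17 - 12 = 5

May


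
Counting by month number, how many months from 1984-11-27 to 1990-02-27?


From November 1984 to February 1990
6 years * 12 = 72 months, minus 9 months = 63

63 months


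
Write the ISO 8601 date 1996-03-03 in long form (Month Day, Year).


ISO 1996-03-03 parses as year=1996, month=03, day=03
Month 3 -> March

March 3, 1996


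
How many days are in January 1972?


January 1972

31 days


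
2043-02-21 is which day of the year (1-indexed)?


Date: February 21, 2043
Days in months 1 through 1: 31
Plus 21 days in February

Day of year: 52


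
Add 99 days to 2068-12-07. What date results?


Start: 2068-12-07, add 99 days
December 2068 has 31 days: 31 - 7 = 24 days to December 31 -> 75 left
January 2069 has 31 days -> 44 left
February 2069 has 28 days -> 16 left
March 2069: 16 <= 31 -> lands on March 16

Result: 2069-03-16


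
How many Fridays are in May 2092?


May 2092 has 31 days
Anchor: Jan 1, 2092. With p = 2092 - 1 = 2091: (p + p//4 - p//100 + p//400) mod 7 = (2091 + 522 - 20 + 5) mod 7 = 2598 mod 7 = 1 -> Tuesday (Mon=0 ... Sun=6)
Days before May (Jan-Apr): 121; May 1 index = (1 + 121) mod 7 = 3 -> Thursday
First Friday is May 2
Fridays: 2, 9, 16, 23, 30

5 Fridays


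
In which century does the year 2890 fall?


Century = (year - 1) // 100 + 1
= (2890 - 1) // 100 + 1
= 2889 // 100 + 1
= 28 + 1

29th century


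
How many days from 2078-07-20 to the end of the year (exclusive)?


Day of year: 201 of 365
Remaining = 365 - 201

164 days


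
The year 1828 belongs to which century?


Century = (year - 1) // 100 + 1
= (1828 - 1) // 100 + 1
= 1827 // 100 + 1
= 18 + 1

19th century


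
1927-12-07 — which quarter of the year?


Month: December (month 12)
Q1: Jan-Mar, Q2: Apr-Jun, Q3: Jul-Sep, Q4: Oct-Dec

Q4


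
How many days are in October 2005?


October 2005

31 days


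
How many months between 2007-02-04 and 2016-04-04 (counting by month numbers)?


From February 2007 to April 2016
9 years * 12 = 108 months, plus 2 months = 110

110 months


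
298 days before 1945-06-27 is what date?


Start: 1945-06-27, subtract 298 days
Back 27 days from June 27 reaches May 31, 1945 -> 271 left
May 1945 has 31 days -> back to April 30, 1945 -> 240 left
April 1945 has 30 days -> back to March 31, 1945 -> 210 left
March 1945 has 31 days -> back to February 28, 1945 -> 179 left
February 1945 has 28 days -> back to January 31, 1945 -> 151 left
January 1945 has 31 days -> back to December 31, 1944 -> 120 left
December 1944 has 31 days -> back to November 30, 1944 -> 89 left
November 1944 has 30 days -> back to October 31, 1944 -> 59 left
October 1944 has 31 days -> back to September 30, 1944 -> 28 left
September 1944: 30 - 28 = 2 -> lands on September 2

Result: 1944-09-02


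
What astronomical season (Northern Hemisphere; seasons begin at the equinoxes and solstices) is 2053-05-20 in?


Date: May 20
Astronomical Spring (approx.; exact equinox/solstice day varies by year): March 20 to June 20
May 20 falls within the Spring window

Spring


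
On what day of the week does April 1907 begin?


Target: April 1, 1907
Anchor: Jan 1, 1907. With p = 1907 - 1 = 1906: (p + p//4 - p//100 + p//400) mod 7 = (1906 + 476 - 19 + 4) mod 7 = 2367 mod 7 = 1 -> Tuesday (Mon=0 ... Sun=6)
Days before April (Jan-Mar): 90 days
Weekday index = (1 + 90) mod 7 = 0

Monday


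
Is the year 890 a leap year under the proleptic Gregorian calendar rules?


Gregorian leap year rule: divisible by 4, but not by 100, unless also by 400.
890 is not divisible by 4 -> not a leap year

No


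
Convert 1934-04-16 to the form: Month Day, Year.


ISO 1934-04-16 parses as year=1934, month=04, day=16
Month 4 -> April

April 16, 1934


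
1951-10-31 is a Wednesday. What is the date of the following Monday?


Current: Wednesday
Target: Monday
Days ahead: 5

Next Monday: 1951-11-05


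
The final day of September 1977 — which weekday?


September 1977 has 30 days
Anchor: Jan 1, 1977. With p = 1977 - 1 = 1976: (p + p//4 - p//100 + p//400) mod 7 = (1976 + 494 - 19 + 4) mod 7 = 2455 mod 7 = 5 -> Saturday (Mon=0 ... Sun=6)
Days before September (Jan-Aug): 243; September 1 index = (5 + 243) mod 7 = 3 -> Thursday
Last day offset: 30 - 1 = 29 days
Weekday index = (3 + 29) mod 7 = 4

Friday, September 30


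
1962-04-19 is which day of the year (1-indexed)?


Date: April 19, 1962
Days in months 1 through 3: 90
Plus 19 days in April

Day of year: 109


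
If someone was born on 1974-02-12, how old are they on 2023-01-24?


Birth: 1974-02-12
Reference: 2023-01-24
Year difference: 2023 - 1974 = 49
Birthday not yet reached in 2023, subtract 1

48 years old


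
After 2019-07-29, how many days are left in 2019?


Day of year: 210 of 365
Remaining = 365 - 210

155 days


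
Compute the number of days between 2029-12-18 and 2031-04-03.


From 2029-12-18 to 2031-04-03
2029-12-18: days before December = 31 + 28 + 31 + 30 + 31 + 30 + 31 + 31 + 30 + 31 + 30 = 334 (2029 is not a leap year); day of year = 334 + 18 = 352
2031-04-03: days before April = 31 + 28 + 31 = 90 (2031 is not a leap year); day of year = 90 + 3 = 93
Rest of 2029: 365 - 352 = 13
Full years 2030 (365): 365
Total = 13 + 365 + 93 = 471

471 days


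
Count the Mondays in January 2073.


January 2073 has 31 days
Anchor: Jan 1, 2073. With p = 2073 - 1 = 2072: (p + p//4 - p//100 + p//400) mod 7 = (2072 + 518 - 20 + 5) mod 7 = 2575 mod 7 = 6 -> Sunday (Mon=0 ... Sun=6)
January 1 is the anchor itself -> Sunday
First Monday is January 2
Mondays: 2, 9, 16, 23, 30

5 Mondays


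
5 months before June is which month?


June is month 6
6 - 5 = 1

January


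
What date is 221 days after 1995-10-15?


Start: 1995-10-15, add 221 days
October 1995 has 31 days: 31 - 15 = 16 days to October 31 -> 205 left
November 1995 has 30 days -> 175 left
December 1995 has 31 days -> 144 left
January 1996 has 31 days -> 113 left
February 1996 has 29 days -> 84 left
March 1996 has 31 days -> 53 left
April 1996 has 30 days -> 23 left
May 1996: 23 <= 31 -> lands on May 23

Result: 1996-05-23


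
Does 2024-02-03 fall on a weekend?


Anchor: Jan 1, 2024. With p = 2024 - 1 = 2023: (p + p//4 - p//100 + p//400) mod 7 = (2023 + 505 - 20 + 5) mod 7 = 2513 mod 7 = 0 -> Monday (Mon=0 ... Sun=6)
Day of year: 34; offset = 33
Weekday index = (0 + 33) mod 7 = 5 -> Saturday
Weekend days: Saturday, Sunday

Yes


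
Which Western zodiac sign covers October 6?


Date: October 6
Conventional tropical zodiac dates: Libra from September 23 onward; Scorpio starts October 23
October 6 falls within the Libra range

Libra


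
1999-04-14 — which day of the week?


Date: April 14, 1999
Anchor: Jan 1, 1999. With p = 1999 - 1 = 1998: (p + p//4 - p//100 + p//400) mod 7 = (1998 + 499 - 19 + 4) mod 7 = 2482 mod 7 = 4 -> Friday (Mon=0 ... Sun=6)
Days before April (Jan-Mar): 90; offset = 90 + 14 - 1 = 103
Weekday index = (4 + 103) mod 7 = 2

Day of the week: Wednesday


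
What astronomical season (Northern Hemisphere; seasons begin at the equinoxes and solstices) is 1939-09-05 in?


Date: September 5
Astronomical Summer (approx.; exact equinox/solstice day varies by year): June 21 to September 21
September 5 falls within the Summer window

Summer


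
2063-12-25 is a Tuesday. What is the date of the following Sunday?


Current: Tuesday
Target: Sunday
Days ahead: 5

Next Sunday: 2063-12-30


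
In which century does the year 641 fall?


Century = (year - 1) // 100 + 1
= (641 - 1) // 100 + 1
= 640 // 100 + 1
= 6 + 1

7th century


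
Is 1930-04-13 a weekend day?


Anchor: Jan 1, 1930. With p = 1930 - 1 = 1929: (p + p//4 - p//100 + p//400) mod 7 = (1929 + 482 - 19 + 4) mod 7 = 2396 mod 7 = 2 -> Wednesday (Mon=0 ... Sun=6)
Day of year: 103; offset = 102
Weekday index = (2 + 102) mod 7 = 6 -> Sunday
Weekend days: Saturday, Sunday

Yes


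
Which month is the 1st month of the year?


Month 1 of 12

January


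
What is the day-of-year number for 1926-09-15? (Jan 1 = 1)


Date: September 15, 1926
Days in months 1 through 8: 243
Plus 15 days in September

Day of year: 258


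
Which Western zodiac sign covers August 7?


Date: August 7
Conventional tropical zodiac dates: Leo from July 23 onward; Virgo starts August 23
August 7 falls within the Leo range

Leo


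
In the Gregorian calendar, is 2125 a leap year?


Gregorian leap year rule: divisible by 4, but not by 100, unless also by 400.
2125 is not divisible by 4 -> not a leap year

No


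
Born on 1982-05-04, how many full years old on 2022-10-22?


Birth: 1982-05-04
Reference: 2022-10-22
Year difference: 2022 - 1982 = 40

40 years old


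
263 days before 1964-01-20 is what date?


Start: 1964-01-20, subtract 263 days
Back 20 days from January 20 reaches December 31, 1963 -> 243 left
December 1963 has 31 days -> back to November 30, 1963 -> 212 left
November 1963 has 30 days -> back to October 31, 1963 -> 182 left
October 1963 has 31 days -> back to September 30, 1963 -> 151 left
September 1963 has 30 days -> back to August 31, 1963 -> 121 left
August 1963 has 31 days -> back to July 31, 1963 -> 90 left
July 1963 has 31 days -> back to June 30, 1963 -> 59 left
June 1963 has 30 days -> back to May 31, 1963 -> 29 left
May 1963: 31 - 29 = 2 -> lands on May 2

Result: 1963-05-02


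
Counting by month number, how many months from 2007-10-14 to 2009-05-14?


From October 2007 to May 2009
2 years * 12 = 24 months, minus 5 months = 19

19 months


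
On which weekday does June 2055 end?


June 2055 has 30 days
Anchor: Jan 1, 2055. With p = 2055 - 1 = 2054: (p + p//4 - p//100 + p//400) mod 7 = (2054 + 513 - 20 + 5) mod 7 = 2552 mod 7 = 4 -> Friday (Mon=0 ... Sun=6)
Days before June (Jan-May): 151; June 1 index = (4 + 151) mod 7 = 1 -> Tuesday
Last day offset: 30 - 1 = 29 days
Weekday index = (1 + 29) mod 7 = 2

Wednesday, June 30


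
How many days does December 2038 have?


December 2038

31 days


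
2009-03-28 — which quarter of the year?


Month: March (month 3)
Q1: Jan-Mar, Q2: Apr-Jun, Q3: Jul-Sep, Q4: Oct-Dec

Q1


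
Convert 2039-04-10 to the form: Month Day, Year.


ISO 2039-04-10 parses as year=2039, month=04, day=10
Month 4 -> April

April 10, 2039


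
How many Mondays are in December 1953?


December 1953 has 31 days
Anchor: Jan 1, 1953. With p = 1953 - 1 = 1952: (p + p//4 - p//100 + p//400) mod 7 = (1952 + 488 - 19 + 4) mod 7 = 2425 mod 7 = 3 -> Thursday (Mon=0 ... Sun=6)
Days before December (Jan-Nov): 334; December 1 index = (3 + 334) mod 7 = 1 -> Tuesday
First Monday is December 7
Mondays: 7, 14, 21, 28

4 Mondays


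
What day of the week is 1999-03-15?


Date: March 15, 1999
Anchor: Jan 1, 1999. With p = 1999 - 1 = 1998: (p + p//4 - p//100 + p//400) mod 7 = (1998 + 499 - 19 + 4) mod 7 = 2482 mod 7 = 4 -> Friday (Mon=0 ... Sun=6)
Days before March (Jan-Feb): 59; offset = 59 + 15 - 1 = 73
Weekday index = (4 + 73) mod 7 = 0

Day of the week: Monday


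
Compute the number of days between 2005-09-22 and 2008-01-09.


From 2005-09-22 to 2008-01-09
2005-09-22: days before September = 31 + 28 + 31 + 30 + 31 + 30 + 31 + 31 = 243 (2005 is not a leap year); day of year = 243 + 22 = 265
2008-01-09: day of year = 9
Rest of 2005: 365 - 265 = 100
Full years 2006 (365), 2007 (365): 730
Total = 100 + 730 + 9 = 839

839 days


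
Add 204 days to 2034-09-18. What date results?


Start: 2034-09-18, add 204 days
September 2034 has 30 days: 30 - 18 = 12 days to September 30 -> 192 left
October 2034 has 31 days -> 161 left
November 2034 has 30 days -> 131 left
December 2034 has 31 days -> 100 left
January 2035 has 31 days -> 69 left
February 2035 has 28 days -> 41 left
March 2035 has 31 days -> 10 left
April 2035: 10 <= 30 -> lands on April 10

Result: 2035-04-10


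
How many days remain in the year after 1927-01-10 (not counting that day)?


Day of year: 10 of 365
Remaining = 365 - 10

355 days


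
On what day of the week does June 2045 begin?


Target: June 1, 2045
Anchor: Jan 1, 2045. With p = 2045 - 1 = 2044: (p + p//4 - p//100 + p//400) mod 7 = (2044 + 511 - 20 + 5) mod 7 = 2540 mod 7 = 6 -> Sunday (Mon=0 ... Sun=6)
Days before June (Jan-May): 151 days
Weekday index = (6 + 151) mod 7 = 3

Thursday


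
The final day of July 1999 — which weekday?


July 1999 has 31 days
Anchor: Jan 1, 1999. With p = 1999 - 1 = 1998: (p + p//4 - p//100 + p//400) mod 7 = (1998 + 499 - 19 + 4) mod 7 = 2482 mod 7 = 4 -> Friday (Mon=0 ... Sun=6)
Days before July (Jan-Jun): 181; July 1 index = (4 + 181) mod 7 = 3 -> Thursday
Last day offset: 31 - 1 = 30 days
Weekday index = (3 + 30) mod 7 = 5

Saturday, July 31


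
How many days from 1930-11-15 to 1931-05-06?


From 1930-11-15 to 1931-05-06
1930-11-15: days before November = 31 + 28 + 31 + 30 + 31 + 30 + 31 + 31 + 30 + 31 = 304 (1930 is not a leap year); day of year = 304 + 15 = 319
1931-05-06: days before May = 31 + 28 + 31 + 30 = 120 (1931 is not a leap year); day of year = 120 + 6 = 126
Rest of 1930: 365 - 319 = 46
Total = 46 + 126 = 172

172 days


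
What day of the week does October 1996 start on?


Target: October 1, 1996
Anchor: Jan 1, 1996. With p = 1996 - 1 = 1995: (p + p//4 - p//100 + p//400) mod 7 = (1995 + 498 - 19 + 4) mod 7 = 2478 mod 7 = 0 -> Monday (Mon=0 ... Sun=6)
Days before October (Jan-Sep): 274 days
Weekday index = (0 + 274) mod 7 = 1

Tuesday


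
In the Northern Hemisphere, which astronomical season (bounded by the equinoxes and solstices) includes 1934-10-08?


Date: October 8
Astronomical Autumn (approx.; exact equinox/solstice day varies by year): September 22 to December 20
October 8 falls within the Autumn window

Autumn


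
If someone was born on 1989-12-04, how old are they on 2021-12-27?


Birth: 1989-12-04
Reference: 2021-12-27
Year difference: 2021 - 1989 = 32

32 years old


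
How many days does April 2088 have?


April 2088

30 days


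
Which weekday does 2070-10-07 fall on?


Date: October 7, 2070
Anchor: Jan 1, 2070. With p = 2070 - 1 = 2069: (p + p//4 - p//100 + p//400) mod 7 = (2069 + 517 - 20 + 5) mod 7 = 2571 mod 7 = 2 -> Wednesday (Mon=0 ... Sun=6)
Days before October (Jan-Sep): 273; offset = 273 + 7 - 1 = 279
Weekday index = (2 + 279) mod 7 = 1

Day of the week: Tuesday


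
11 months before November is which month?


November is month 11
11 - 11 = 0; wrap: 0 + 12 = 12

December


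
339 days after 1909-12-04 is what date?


Start: 1909-12-04, add 339 days
December 1909 has 31 days: 31 - 4 = 27 days to December 31 -> 312 left
January 1910 has 31 days -> 281 left
February 1910 has 28 days -> 253 left
March 1910 has 31 days -> 222 left
April 1910 has 30 days -> 192 left
May 1910 has 31 days -> 161 left
June 1910 has 30 days -> 131 left
July 1910 has 31 days -> 100 left
August 1910 has 31 days -> 69 left
September 1910 has 30 days -> 39 left
October 1910 has 31 days -> 8 left
November 1910: 8 <= 30 -> lands on November 8

Result: 1910-11-08
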